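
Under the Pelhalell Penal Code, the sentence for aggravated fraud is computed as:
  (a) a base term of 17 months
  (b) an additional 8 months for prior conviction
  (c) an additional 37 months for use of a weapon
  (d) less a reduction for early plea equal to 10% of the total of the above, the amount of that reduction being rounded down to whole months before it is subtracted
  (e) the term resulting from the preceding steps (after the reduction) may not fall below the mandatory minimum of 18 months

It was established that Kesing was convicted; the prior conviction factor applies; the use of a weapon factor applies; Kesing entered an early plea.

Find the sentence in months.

Prior conviction enhancement: +8 months
Use of a weapon enhancement: +37 months
Adjusted term: 17 months + 8 months + 37 months = 62 months
Early plea reduction: 10% of 62 months = 6 months (rounded down)
After reduction: 62 − 6 = 56 months
Minimum 18 months: 56 months meets the minimum, no increase.

56 months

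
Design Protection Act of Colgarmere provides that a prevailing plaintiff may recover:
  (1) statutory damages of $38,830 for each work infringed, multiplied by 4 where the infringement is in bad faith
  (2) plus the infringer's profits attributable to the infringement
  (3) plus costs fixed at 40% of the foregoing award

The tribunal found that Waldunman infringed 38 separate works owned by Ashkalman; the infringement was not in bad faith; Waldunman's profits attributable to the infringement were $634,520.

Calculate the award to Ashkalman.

Statutory damages: 38 × $38,830 = $1,475,540
Infringement not in bad faith: no ×4 enhancement.
Combined award: $1,475,540 + $634,520 = $2,110,060
Costs: 40% of $2,110,060 = $844,024
Award plus costs: $2,110,060 + $844,024 = $2,954,084

$2,954,084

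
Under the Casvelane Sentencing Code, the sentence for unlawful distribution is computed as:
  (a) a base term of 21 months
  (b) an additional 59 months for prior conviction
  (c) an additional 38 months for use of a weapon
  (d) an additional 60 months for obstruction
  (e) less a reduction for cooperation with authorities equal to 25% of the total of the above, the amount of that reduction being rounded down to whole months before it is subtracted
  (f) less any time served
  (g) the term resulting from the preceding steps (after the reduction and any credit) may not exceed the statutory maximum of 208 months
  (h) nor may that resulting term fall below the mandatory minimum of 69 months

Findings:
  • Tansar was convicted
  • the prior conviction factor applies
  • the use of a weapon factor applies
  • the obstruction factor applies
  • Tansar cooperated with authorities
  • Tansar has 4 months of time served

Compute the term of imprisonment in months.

Prior conviction enhancement: +59 months
Use of a weapon enhancement: +38 months
Obstruction enhancement: +60 months
Adjusted term: 21 months + 59 months + 38 months + 60 months = 178 months
Cooperation with authorities reduction: 25% of 178 months = 44 months (rounded down)
After reduction: 178 − 44 = 134 months
Less time served: 134 months − 4 months = 130 months
Cap at 208 months: 130 months is within the cap, no reduction.
Minimum 69 months: 130 months meets the minimum, no increase.

130 months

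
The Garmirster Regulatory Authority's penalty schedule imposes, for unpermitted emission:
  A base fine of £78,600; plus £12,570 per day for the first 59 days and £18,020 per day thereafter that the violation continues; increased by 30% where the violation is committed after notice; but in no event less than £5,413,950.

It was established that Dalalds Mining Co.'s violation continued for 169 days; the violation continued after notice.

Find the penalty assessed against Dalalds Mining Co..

First 59 days: 59 × £12,570 = £741,630
Remaining days: (169 − 59) × £18,020 = £1,982,200
Per-day component: £741,630 + £1,982,200 = £2,723,830
Base plus per-day: £78,600 + £2,723,830 = £2,802,430
Enhancement: 30% of £2,802,430 = £840,729
Enhanced fine: £2,802,430 + £840,729 = £3,643,159
Minimum £5,413,950: £3,643,159 is below the minimum → £5,413,950

Civil penalty: £5,413,950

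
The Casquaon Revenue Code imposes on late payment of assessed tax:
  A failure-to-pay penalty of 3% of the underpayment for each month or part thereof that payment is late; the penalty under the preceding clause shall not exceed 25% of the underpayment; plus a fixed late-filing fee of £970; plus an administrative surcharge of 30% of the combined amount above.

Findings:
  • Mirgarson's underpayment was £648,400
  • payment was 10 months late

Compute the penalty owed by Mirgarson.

£211,991

Accrued rate: 3% × 10 = 30%, capped at 25% → 25%
Failure-to-pay penalty: 25% of £648,400 = £162,100
Penalty before surcharge: £162,100 + £970 = £163,070
Administrative surcharge: 30% of £163,070 = £48,921
Total penalty: £163,070 + £48,921 = £211,991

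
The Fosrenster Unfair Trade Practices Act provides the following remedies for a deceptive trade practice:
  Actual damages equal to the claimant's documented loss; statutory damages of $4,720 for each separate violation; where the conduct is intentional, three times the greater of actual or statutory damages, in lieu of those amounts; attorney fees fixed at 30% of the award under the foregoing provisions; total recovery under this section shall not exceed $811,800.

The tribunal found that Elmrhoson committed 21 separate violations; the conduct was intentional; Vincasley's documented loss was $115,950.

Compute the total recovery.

Statutory damages: 21 × $4,720 = $99,120
Greater of actual damages ($115,950) or statutory damages ($99,120): $115,950
Trebled: 3 × $115,950 = $347,850
Attorney fees: 30% of $347,850 = $104,355
Total before cap: $347,850 + $104,355 = $452,205
Cap at $811,800: $452,205 is within the cap, no reduction.

$452,205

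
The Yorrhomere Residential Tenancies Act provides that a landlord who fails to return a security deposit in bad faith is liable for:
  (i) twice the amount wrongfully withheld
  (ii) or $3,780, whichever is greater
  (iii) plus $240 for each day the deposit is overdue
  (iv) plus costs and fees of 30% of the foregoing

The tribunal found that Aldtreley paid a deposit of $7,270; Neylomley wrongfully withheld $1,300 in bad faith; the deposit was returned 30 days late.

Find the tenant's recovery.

$14,274

Doubled: 2 × $1,300 = $2,600
Minimum $3,780: $2,600 is below the minimum → $3,780
Late-return penalty: 30 × $240 = $7,200
Damages plus late penalty: $3,780 + $7,200 = $10,980
Costs and fees: 30% of $10,980 = $3,294
Total recovery: $10,980 + $3,294 = $14,274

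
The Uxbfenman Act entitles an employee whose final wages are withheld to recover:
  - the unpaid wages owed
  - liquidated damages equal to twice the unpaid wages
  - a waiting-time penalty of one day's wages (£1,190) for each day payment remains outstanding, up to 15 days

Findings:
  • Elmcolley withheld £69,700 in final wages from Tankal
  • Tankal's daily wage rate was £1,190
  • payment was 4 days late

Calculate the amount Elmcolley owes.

£213,860

Doubled: 2 × £69,700 = £139,400
Penalty days: min(4, 15) = 4
Waiting-time penalty: 4 × £1,190 = £4,760
Total award: £69,700 + £139,400 + £4,760 = £213,860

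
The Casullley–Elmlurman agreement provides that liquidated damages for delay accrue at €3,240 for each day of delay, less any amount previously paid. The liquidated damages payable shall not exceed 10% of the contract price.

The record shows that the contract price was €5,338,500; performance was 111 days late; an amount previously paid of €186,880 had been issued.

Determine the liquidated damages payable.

€172,760

Per-day damages: 111 × €3,240 = €359,640
Less amount previously paid: €359,640 − €186,880 = €172,760
Cap: 10% of €5,338,500 = €533,850
Cap at €533,850: €172,760 is within the cap, no reduction.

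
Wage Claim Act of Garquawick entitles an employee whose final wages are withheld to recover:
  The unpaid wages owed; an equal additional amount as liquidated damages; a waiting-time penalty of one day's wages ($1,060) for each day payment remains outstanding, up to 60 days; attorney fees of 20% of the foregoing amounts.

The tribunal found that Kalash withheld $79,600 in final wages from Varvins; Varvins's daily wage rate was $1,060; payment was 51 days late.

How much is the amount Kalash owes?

Liquidated damages (equal amount): $79,600
Penalty days: min(51, 60) = 51
Waiting-time penalty: 51 × $1,060 = $54,060
Subtotal: $79,600 + $79,600 + $54,060 = $213,260
Attorney fees: 20% of $213,260 = $42,652
Total award: $213,260 + $42,652 = $255,912

$255,912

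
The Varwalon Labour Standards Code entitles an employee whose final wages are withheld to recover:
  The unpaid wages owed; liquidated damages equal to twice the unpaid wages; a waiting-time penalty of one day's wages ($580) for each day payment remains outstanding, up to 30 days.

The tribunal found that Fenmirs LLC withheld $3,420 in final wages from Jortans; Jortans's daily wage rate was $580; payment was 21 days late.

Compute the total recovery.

Doubled: 2 × $3,420 = $6,840
Penalty days: min(21, 30) = 21
Waiting-time penalty: 21 × $580 = $12,180
Total award: $3,420 + $6,840 + $12,180 = $22,440

$22,440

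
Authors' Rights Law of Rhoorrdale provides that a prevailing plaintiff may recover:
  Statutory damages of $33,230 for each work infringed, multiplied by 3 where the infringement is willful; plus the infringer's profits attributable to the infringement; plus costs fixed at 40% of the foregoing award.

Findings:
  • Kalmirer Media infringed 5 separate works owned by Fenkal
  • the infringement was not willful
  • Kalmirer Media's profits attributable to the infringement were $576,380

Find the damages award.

Statutory damages: 5 × $33,230 = $166,150
Infringement not willful: no ×3 enhancement.
Combined award: $166,150 + $576,380 = $742,530
Costs: 40% of $742,530 = $297,012
Award plus costs: $742,530 + $297,012 = $1,039,542

$1,039,542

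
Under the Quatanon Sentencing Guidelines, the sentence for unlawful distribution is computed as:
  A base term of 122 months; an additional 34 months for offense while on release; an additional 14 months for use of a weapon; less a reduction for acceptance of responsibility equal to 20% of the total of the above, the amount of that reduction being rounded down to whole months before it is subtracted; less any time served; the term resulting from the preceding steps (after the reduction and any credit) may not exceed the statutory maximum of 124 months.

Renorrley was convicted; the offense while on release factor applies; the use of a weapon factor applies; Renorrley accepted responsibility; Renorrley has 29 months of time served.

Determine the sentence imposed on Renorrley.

107 months

Offense while on release enhancement: +34 months
Use of a weapon enhancement: +14 months
Adjusted term: 122 months + 34 months + 14 months = 170 months
Acceptance of responsibility reduction: 20% of 170 months = 34 months (rounded down)
After reduction: 170 − 34 = 136 months
Less time served: 136 months − 29 months = 107 months
Cap at 124 months: 107 months is within the cap, no reduction.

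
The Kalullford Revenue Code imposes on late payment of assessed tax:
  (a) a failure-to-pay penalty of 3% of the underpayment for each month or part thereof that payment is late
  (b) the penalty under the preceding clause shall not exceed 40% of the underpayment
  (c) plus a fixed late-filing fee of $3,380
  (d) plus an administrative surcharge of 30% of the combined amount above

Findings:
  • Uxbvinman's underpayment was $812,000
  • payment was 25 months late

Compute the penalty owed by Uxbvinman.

Accrued rate: 3% × 25 = 75%, capped at 40% → 40%
Failure-to-pay penalty: 40% of $812,000 = $324,800
Penalty before surcharge: $324,800 + $3,380 = $328,180
Administrative surcharge: 30% of $328,180 = $98,454
Total penalty: $328,180 + $98,454 = $426,634

$426,634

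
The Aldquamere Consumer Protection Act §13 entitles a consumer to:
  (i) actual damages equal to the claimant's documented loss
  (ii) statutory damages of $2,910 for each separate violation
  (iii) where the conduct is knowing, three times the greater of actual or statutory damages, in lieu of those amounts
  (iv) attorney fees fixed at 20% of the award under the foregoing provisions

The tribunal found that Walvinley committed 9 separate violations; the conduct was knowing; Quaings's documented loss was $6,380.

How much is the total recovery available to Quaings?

Statutory damages: 9 × $2,910 = $26,190
Greater of actual damages ($6,380) or statutory damages ($26,190): $26,190
Trebled: 3 × $26,190 = $78,570
Attorney fees: 20% of $78,570 = $15,714
Total recovery: $78,570 + $15,714 = $94,284

$94,284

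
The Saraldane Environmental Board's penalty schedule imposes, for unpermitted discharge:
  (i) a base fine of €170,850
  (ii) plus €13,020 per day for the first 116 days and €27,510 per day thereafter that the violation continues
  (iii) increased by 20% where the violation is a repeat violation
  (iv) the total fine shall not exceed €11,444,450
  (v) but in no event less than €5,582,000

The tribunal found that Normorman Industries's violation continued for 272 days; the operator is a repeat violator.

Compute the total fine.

First 116 days: 116 × €13,020 = €1,510,320
Remaining days: (272 − 116) × €27,510 = €4,291,560
Per-day component: €1,510,320 + €4,291,560 = €5,801,880
Base plus per-day: €170,850 + €5,801,880 = €5,972,730
Enhancement: 20% of €5,972,730 = €1,194,546
Enhanced fine: €5,972,730 + €1,194,546 = €7,167,276
Cap at €11,444,450: €7,167,276 is within the cap, no reduction.
Minimum €5,582,000: €7,167,276 meets the minimum, no increase.

Civil penalty: €7,167,276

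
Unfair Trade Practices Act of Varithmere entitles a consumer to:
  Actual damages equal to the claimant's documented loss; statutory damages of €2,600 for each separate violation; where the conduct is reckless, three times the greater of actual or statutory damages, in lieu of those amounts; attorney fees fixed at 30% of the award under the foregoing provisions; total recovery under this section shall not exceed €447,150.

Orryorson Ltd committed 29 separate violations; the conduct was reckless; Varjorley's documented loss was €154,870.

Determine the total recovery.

€447,150

Statutory damages: 29 × €2,600 = €75,400
Greater of actual damages (€154,870) or statutory damages (€75,400): €154,870
Trebled: 3 × €154,870 = €464,610
Attorney fees: 30% of €464,610 = €139,383
Total before cap: €464,610 + €139,383 = €603,993
Cap at €447,150: €603,993 exceeds the cap → €447,150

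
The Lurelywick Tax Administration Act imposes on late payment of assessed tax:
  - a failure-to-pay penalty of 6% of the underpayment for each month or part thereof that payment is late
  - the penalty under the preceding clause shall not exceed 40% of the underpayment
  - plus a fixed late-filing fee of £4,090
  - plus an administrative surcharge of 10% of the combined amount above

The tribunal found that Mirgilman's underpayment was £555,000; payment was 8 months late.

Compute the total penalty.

£248,699

Accrued rate: 6% × 8 = 48%, capped at 40% → 40%
Failure-to-pay penalty: 40% of £555,000 = £222,000
Penalty before surcharge: £222,000 + £4,090 = £226,090
Administrative surcharge: 10% of £226,090 = £22,609
Total penalty: £226,090 + £22,609 = £248,699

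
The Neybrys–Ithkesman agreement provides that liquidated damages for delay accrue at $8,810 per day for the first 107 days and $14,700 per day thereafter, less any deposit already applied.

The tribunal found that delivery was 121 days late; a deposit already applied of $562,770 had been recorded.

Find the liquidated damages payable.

$585,700

First 107 days: 107 × $8,810 = $942,670
Remaining days: (121 − 107) × $14,700 = $205,800
Accrued per-day damages: $942,670 + $205,800 = $1,148,470
Less deposit already applied: $1,148,470 − $562,770 = $585,700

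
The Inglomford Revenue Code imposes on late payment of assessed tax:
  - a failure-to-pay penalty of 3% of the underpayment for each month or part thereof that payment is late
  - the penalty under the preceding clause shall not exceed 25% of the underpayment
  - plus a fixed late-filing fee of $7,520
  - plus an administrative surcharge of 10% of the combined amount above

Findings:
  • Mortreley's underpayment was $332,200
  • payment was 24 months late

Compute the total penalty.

$99,627

Accrued rate: 3% × 24 = 72%, capped at 25% → 25%
Failure-to-pay penalty: 25% of $332,200 = $83,050
Penalty before surcharge: $83,050 + $7,520 = $90,570
Administrative surcharge: 10% of $90,570 = $9,057
Total penalty: $90,570 + $9,057 = $99,627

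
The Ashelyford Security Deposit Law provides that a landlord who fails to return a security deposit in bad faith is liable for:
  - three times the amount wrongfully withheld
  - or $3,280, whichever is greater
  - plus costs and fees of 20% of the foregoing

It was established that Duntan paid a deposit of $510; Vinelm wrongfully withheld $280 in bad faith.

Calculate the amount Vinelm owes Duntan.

Trebled: 3 × $280 = $840
Minimum $3,280: $840 is below the minimum → $3,280
Costs and fees: 20% of $3,280 = $656
Total recovery: $3,280 + $656 = $3,936

$3,936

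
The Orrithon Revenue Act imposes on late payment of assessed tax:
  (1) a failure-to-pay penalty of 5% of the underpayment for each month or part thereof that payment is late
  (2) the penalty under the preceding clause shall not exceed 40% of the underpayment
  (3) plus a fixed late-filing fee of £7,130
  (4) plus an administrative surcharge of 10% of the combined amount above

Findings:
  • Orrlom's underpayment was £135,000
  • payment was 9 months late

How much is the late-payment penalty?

Accrued rate: 5% × 9 = 45%, capped at 40% → 40%
Failure-to-pay penalty: 40% of £135,000 = £54,000
Penalty before surcharge: £54,000 + £7,130 = £61,130
Administrative surcharge: 10% of £61,130 = £6,113
Total penalty: £61,130 + £6,113 = £67,243

£67,243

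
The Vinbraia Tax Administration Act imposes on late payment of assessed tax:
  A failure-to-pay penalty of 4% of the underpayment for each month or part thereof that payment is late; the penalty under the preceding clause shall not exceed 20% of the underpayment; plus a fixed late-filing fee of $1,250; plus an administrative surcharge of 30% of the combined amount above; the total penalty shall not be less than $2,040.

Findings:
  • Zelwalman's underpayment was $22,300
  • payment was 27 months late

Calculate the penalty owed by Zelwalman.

Accrued rate: 4% × 27 = 108%, capped at 20% → 20%
Failure-to-pay penalty: 20% of $22,300 = $4,460
Penalty before surcharge: $4,460 + $1,250 = $5,710
Administrative surcharge: 30% of $5,710 = $1,713
Total penalty: $5,710 + $1,713 = $7,423
Minimum $2,040: $7,423 meets the minimum, no increase.

$7,423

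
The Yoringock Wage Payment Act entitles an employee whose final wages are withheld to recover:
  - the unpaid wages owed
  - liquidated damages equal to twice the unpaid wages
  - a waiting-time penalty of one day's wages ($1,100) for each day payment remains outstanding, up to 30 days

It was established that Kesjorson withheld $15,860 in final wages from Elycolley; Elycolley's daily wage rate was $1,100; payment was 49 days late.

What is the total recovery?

$80,580

Doubled: 2 × $15,860 = $31,720
Penalty days: min(49, 30) = 30
Waiting-time penalty: 30 × $1,100 = $33,000
Total award: $15,860 + $31,720 + $33,000 = $80,580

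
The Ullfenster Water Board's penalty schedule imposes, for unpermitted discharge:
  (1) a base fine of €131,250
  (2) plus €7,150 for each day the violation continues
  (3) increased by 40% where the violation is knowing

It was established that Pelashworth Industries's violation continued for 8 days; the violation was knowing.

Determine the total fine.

Per-day component: 8 × €7,150 = €57,200
Base plus per-day: €131,250 + €57,200 = €188,450
Enhancement: 40% of €188,450 = €75,380
Enhanced fine: €188,450 + €75,380 = €263,830

€263,830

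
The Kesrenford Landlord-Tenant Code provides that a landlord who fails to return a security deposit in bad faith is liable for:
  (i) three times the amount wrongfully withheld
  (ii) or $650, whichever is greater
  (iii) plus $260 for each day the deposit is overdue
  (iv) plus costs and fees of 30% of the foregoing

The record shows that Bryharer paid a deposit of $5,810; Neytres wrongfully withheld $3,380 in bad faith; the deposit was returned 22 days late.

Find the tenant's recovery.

$20,618

Trebled: 3 × $3,380 = $10,140
Minimum $650: $10,140 meets the minimum, no increase.
Late-return penalty: 22 × $260 = $5,720
Damages plus late penalty: $10,140 + $5,720 = $15,860
Costs and fees: 30% of $15,860 = $4,758
Total recovery: $15,860 + $4,758 = $20,618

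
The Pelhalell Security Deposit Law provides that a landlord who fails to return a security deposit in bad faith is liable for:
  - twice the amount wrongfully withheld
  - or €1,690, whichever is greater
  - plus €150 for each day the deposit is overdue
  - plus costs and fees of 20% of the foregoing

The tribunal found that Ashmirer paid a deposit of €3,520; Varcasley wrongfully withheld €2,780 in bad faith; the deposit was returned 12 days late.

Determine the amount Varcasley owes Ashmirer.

Doubled: 2 × €2,780 = €5,560
Minimum €1,690: €5,560 meets the minimum, no increase.
Late-return penalty: 12 × €150 = €1,800
Damages plus late penalty: €5,560 + €1,800 = €7,360
Costs and fees: 20% of €7,360 = €1,472
Total recovery: €7,360 + €1,472 = €8,832

€8,832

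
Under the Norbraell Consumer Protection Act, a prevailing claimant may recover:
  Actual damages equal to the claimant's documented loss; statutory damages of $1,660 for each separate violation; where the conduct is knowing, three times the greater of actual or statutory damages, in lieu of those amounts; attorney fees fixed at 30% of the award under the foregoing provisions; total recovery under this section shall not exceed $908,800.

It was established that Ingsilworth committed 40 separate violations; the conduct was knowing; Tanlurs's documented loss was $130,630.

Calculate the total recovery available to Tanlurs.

$509,457

Statutory damages: 40 × $1,660 = $66,400
Greater of actual damages ($130,630) or statutory damages ($66,400): $130,630
Trebled: 3 × $130,630 = $391,890
Attorney fees: 30% of $391,890 = $117,567
Total before cap: $391,890 + $117,567 = $509,457
Cap at $908,800: $509,457 is within the cap, no reduction.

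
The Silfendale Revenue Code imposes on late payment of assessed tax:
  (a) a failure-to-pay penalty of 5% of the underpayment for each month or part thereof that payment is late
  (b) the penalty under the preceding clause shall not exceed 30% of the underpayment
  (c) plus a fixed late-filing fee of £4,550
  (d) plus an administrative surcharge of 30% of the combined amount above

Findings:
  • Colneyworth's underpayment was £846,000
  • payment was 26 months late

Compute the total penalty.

Accrued rate: 5% × 26 = 130%, capped at 30% → 30%
Failure-to-pay penalty: 30% of £846,000 = £253,800
Penalty before surcharge: £253,800 + £4,550 = £258,350
Administrative surcharge: 30% of £258,350 = £77,505
Total penalty: £258,350 + £77,505 = £335,855

£335,855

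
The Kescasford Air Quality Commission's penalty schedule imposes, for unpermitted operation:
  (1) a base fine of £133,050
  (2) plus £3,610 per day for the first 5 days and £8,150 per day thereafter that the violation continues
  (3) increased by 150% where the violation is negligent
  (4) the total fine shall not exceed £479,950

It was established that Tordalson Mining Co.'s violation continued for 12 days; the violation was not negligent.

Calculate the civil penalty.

First 5 days: 5 × £3,610 = £18,050
Remaining days: (12 − 5) × £8,150 = £57,050
Per-day component: £18,050 + £57,050 = £75,100
Base plus per-day: £133,050 + £75,100 = £208,150
The violation was not negligent: no 150% increase.
Cap at £479,950: £208,150 is within the cap, no reduction.

Civil penalty: £208,150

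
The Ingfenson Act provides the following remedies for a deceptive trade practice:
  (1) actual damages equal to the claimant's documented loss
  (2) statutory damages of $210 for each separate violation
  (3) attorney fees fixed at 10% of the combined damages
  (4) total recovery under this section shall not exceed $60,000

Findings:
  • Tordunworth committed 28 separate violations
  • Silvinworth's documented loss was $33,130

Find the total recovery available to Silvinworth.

$42,911

Statutory damages: 28 × $210 = $5,880
Combined damages: $33,130 + $5,880 = $39,010
Attorney fees: 10% of $39,010 = $3,901
Total before cap: $39,010 + $3,901 = $42,911
Cap at $60,000: $42,911 is within the cap, no reduction.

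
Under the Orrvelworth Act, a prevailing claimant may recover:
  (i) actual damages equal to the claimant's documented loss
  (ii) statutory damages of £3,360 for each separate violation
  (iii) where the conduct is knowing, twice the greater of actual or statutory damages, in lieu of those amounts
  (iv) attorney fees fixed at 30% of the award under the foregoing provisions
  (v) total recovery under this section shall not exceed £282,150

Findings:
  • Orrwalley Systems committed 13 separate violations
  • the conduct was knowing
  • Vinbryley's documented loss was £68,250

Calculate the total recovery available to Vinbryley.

£177,450

Statutory damages: 13 × £3,360 = £43,680
Greater of actual damages (£68,250) or statutory damages (£43,680): £68,250
Doubled: 2 × £68,250 = £136,500
Attorney fees: 30% of £136,500 = £40,950
Total before cap: £136,500 + £40,950 = £177,450
Cap at £282,150: £177,450 is within the cap, no reduction.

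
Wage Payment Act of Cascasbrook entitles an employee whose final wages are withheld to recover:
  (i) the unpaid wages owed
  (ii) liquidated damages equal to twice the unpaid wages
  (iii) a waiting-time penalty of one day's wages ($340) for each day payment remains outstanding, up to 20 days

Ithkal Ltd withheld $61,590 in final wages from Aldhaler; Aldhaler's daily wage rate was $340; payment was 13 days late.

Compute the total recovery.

Total award: $189,190

Doubled: 2 × $61,590 = $123,180
Penalty days: min(13, 20) = 13
Waiting-time penalty: 13 × $340 = $4,420
Total award: $61,590 + $123,180 + $4,420 = $189,190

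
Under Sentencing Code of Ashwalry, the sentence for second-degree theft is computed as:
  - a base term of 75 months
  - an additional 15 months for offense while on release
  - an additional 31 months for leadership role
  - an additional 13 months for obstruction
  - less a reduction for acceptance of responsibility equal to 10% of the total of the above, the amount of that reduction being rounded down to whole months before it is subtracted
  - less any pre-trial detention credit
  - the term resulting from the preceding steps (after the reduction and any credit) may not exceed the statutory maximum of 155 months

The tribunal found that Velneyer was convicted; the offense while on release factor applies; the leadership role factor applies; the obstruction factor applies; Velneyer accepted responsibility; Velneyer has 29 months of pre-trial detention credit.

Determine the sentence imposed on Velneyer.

Offense while on release enhancement: +15 months
Leadership role enhancement: +31 months
Obstruction enhancement: +13 months
Adjusted term: 75 months + 15 months + 31 months + 13 months = 134 months
Acceptance of responsibility reduction: 10% of 134 months = 13 months (rounded down)
After reduction: 134 − 13 = 121 months
Less pre-trial detention credit: 121 months − 29 months = 92 months
Cap at 155 months: 92 months is within the cap, no reduction.

92 months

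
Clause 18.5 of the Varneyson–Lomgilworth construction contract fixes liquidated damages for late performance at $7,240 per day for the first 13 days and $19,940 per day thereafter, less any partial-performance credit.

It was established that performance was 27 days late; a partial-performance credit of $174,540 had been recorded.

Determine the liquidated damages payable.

First 13 days: 13 × $7,240 = $94,120
Remaining days: (27 − 13) × $19,940 = $279,160
Accrued per-day damages: $94,120 + $279,160 = $373,280
Less partial-performance credit: $373,280 − $174,540 = $198,740

$198,740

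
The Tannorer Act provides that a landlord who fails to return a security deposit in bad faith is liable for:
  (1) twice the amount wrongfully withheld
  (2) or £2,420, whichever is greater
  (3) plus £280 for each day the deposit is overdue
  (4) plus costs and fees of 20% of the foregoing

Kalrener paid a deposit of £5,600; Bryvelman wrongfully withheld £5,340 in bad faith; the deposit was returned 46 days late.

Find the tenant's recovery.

Doubled: 2 × £5,340 = £10,680
Minimum £2,420: £10,680 meets the minimum, no increase.
Late-return penalty: 46 × £280 = £12,880
Damages plus late penalty: £10,680 + £12,880 = £23,560
Costs and fees: 20% of £23,560 = £4,712
Total recovery: £23,560 + £4,712 = £28,272

Recovery: £28,272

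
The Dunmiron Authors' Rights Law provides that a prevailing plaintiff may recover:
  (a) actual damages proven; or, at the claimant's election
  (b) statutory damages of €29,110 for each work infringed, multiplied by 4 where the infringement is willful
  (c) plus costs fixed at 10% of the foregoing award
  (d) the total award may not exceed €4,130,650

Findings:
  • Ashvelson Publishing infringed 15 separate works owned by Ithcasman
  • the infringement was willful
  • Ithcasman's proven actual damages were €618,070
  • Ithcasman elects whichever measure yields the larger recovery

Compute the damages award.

€1,921,260

Statutory damages: 15 × €29,110 = €436,650
Multiplied by 4: 4 × €436,650 = €1,746,600
Greater of actual damages (€618,070) or enhanced statutory damages (€1,746,600): €1,746,600
Costs: 10% of €1,746,600 = €174,660
Award plus costs: €1,746,600 + €174,660 = €1,921,260
Cap at €4,130,650: €1,921,260 is within the cap, no reduction.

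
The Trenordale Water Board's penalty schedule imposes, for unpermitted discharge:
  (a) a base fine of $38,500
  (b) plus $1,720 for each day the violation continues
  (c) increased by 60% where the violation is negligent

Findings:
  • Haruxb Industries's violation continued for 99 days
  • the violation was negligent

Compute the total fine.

Per-day component: 99 × $1,720 = $170,280
Base plus per-day: $38,500 + $170,280 = $208,780
Enhancement: 60% of $208,780 = $125,268
Enhanced fine: $208,780 + $125,268 = $334,048

Civil penalty: $334,048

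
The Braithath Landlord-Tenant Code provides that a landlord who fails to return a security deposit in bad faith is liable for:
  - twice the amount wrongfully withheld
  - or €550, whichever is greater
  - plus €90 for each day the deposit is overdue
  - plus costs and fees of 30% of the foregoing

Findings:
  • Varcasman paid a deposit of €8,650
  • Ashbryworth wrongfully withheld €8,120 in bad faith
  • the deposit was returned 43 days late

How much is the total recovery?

Doubled: 2 × €8,120 = €16,240
Minimum €550: €16,240 meets the minimum, no increase.
Late-return penalty: 43 × €90 = €3,870
Damages plus late penalty: €16,240 + €3,870 = €20,110
Costs and fees: 30% of €20,110 = €6,033
Total recovery: €20,110 + €6,033 = €26,143

€26,143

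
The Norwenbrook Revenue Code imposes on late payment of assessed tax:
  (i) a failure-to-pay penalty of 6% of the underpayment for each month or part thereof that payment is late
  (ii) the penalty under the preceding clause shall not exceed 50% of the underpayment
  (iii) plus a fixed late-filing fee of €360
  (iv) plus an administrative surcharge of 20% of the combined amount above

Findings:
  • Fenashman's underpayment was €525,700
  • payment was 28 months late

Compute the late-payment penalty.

Accrued rate: 6% × 28 = 168%, capped at 50% → 50%
Failure-to-pay penalty: 50% of €525,700 = €262,850
Penalty before surcharge: €262,850 + €360 = €263,210
Administrative surcharge: 20% of €263,210 = €52,642
Total penalty: €263,210 + €52,642 = €315,852

€315,852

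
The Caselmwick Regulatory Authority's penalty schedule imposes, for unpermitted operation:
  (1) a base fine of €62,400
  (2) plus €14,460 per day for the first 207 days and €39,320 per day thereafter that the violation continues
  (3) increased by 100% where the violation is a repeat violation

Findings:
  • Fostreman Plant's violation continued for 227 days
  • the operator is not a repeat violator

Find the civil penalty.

First 207 days: 207 × €14,460 = €2,993,220
Remaining days: (227 − 207) × €39,320 = €786,400
Per-day component: €2,993,220 + €786,400 = €3,779,620
Base plus per-day: €62,400 + €3,779,620 = €3,842,020
The operator is not a repeat violator: no 100% increase.

€3,842,020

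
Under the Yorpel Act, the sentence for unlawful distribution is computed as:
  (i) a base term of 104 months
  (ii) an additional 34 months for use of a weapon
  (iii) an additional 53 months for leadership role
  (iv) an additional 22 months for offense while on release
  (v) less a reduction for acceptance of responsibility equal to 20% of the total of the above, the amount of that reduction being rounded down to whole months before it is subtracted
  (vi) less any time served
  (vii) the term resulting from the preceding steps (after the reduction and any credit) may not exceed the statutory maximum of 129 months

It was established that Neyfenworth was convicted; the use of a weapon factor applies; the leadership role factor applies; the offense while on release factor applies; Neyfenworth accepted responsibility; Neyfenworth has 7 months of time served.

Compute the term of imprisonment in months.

129 months

Use of a weapon enhancement: +34 months
Leadership role enhancement: +53 months
Offense while on release enhancement: +22 months
Adjusted term: 104 months + 34 months + 53 months + 22 months = 213 months
Acceptance of responsibility reduction: 20% of 213 months = 42 months (rounded down)
After reduction: 213 − 42 = 171 months
Less time served: 171 months − 7 months = 164 months
Cap at 129 months: 164 months exceeds the cap → 129 months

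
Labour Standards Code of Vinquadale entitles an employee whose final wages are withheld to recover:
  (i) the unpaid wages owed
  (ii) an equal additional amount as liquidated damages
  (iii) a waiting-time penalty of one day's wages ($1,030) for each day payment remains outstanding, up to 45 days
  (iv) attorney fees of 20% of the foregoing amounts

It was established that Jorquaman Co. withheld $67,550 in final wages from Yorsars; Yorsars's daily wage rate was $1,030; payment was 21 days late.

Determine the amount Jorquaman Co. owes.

$188,076

Liquidated damages (equal amount): $67,550
Penalty days: min(21, 45) = 21
Waiting-time penalty: 21 × $1,030 = $21,630
Subtotal: $67,550 + $67,550 + $21,630 = $156,730
Attorney fees: 20% of $156,730 = $31,346
Total award: $156,730 + $31,346 = $188,076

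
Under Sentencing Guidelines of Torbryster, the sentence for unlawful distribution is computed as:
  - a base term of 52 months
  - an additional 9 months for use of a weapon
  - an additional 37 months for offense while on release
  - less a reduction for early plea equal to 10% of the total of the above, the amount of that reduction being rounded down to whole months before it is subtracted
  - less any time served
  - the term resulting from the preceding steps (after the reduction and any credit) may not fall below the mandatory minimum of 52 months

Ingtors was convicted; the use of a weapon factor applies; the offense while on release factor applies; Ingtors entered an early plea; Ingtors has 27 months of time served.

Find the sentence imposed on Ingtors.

Sentence: 62 months

Use of a weapon enhancement: +9 months
Offense while on release enhancement: +37 months
Adjusted term: 52 months + 9 months + 37 months = 98 months
Early plea reduction: 10% of 98 months = 9 months (rounded down)
After reduction: 98 − 9 = 89 months
Less time served: 89 months − 27 months = 62 months
Minimum 52 months: 62 months meets the minimum, no increase.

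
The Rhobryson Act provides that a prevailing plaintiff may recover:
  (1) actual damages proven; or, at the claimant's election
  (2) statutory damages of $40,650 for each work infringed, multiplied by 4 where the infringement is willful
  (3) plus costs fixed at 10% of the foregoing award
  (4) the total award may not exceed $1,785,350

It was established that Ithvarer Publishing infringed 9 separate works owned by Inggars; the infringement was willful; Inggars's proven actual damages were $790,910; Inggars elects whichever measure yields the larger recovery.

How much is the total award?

$1,609,740

Statutory damages: 9 × $40,650 = $365,850
Multiplied by 4: 4 × $365,850 = $1,463,400
Greater of actual damages ($790,910) or enhanced statutory damages ($1,463,400): $1,463,400
Costs: 10% of $1,463,400 = $146,340
Award plus costs: $1,463,400 + $146,340 = $1,609,740
Cap at $1,785,350: $1,609,740 is within the cap, no reduction.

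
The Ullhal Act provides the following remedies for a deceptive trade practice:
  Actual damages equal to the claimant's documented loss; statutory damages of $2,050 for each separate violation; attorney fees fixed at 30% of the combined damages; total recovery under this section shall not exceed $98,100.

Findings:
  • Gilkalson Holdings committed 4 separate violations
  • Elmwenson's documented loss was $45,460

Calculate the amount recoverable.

$69,758

Statutory damages: 4 × $2,050 = $8,200
Combined damages: $45,460 + $8,200 = $53,660
Attorney fees: 30% of $53,660 = $16,098
Total before cap: $53,660 + $16,098 = $69,758
Cap at $98,100: $69,758 is within the cap, no reduction.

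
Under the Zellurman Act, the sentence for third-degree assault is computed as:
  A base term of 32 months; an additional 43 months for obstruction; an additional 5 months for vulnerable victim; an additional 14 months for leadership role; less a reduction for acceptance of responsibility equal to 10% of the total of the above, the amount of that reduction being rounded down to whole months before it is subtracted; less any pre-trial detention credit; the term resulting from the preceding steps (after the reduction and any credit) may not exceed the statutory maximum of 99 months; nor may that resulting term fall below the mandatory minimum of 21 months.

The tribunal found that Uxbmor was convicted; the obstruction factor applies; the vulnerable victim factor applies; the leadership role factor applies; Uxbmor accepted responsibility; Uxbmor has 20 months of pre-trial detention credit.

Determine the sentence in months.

65 months

Obstruction enhancement: +43 months
Vulnerable victim enhancement: +5 months
Leadership role enhancement: +14 months
Adjusted term: 32 months + 43 months + 5 months + 14 months = 94 months
Acceptance of responsibility reduction: 10% of 94 months = 9 months (rounded down)
After reduction: 94 − 9 = 85 months
Less pre-trial detention credit: 85 months − 20 months = 65 months
Cap at 99 months: 65 months is within the cap, no reduction.
Minimum 21 months: 65 months meets the minimum, no increase.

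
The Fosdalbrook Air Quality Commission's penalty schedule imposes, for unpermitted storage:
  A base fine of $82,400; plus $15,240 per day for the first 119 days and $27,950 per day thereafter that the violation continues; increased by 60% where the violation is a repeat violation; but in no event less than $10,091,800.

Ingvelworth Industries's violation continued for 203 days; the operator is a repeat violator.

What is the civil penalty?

First 119 days: 119 × $15,240 = $1,813,560
Remaining days: (203 − 119) × $27,950 = $2,347,800
Per-day component: $1,813,560 + $2,347,800 = $4,161,360
Base plus per-day: $82,400 + $4,161,360 = $4,243,760
Enhancement: 60% of $4,243,760 = $2,546,256
Enhanced fine: $4,243,760 + $2,546,256 = $6,790,016
Minimum $10,091,800: $6,790,016 is below the minimum → $10,091,800

$10,091,800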